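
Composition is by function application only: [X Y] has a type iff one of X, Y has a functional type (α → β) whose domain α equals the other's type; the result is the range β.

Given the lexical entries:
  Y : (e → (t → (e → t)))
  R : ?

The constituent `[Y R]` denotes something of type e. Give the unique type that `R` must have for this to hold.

((e → (t → (e → t))) → e)

[Y R] must have type e. The sister Y has type (e → (t → (e → t))); that is not a function onto e, so R must be the functor, of type ((e → (t → (e → t))) → e).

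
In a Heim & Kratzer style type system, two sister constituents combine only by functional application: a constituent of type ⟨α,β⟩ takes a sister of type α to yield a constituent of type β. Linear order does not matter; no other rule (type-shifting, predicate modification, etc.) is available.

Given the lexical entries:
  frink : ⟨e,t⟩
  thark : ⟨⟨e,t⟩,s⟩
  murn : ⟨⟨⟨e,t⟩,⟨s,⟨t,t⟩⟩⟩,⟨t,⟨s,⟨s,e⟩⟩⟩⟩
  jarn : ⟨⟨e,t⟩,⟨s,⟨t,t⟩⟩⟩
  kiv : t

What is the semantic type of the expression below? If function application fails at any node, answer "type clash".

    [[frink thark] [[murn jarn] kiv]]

[frink thark]: thark is ⟨⟨e,t⟩,s⟩, frink is ⟨e,t⟩; result s.
[murn jarn]: murn is ⟨⟨⟨e,t⟩,⟨s,⟨t,t⟩⟩⟩,⟨t,⟨s,⟨s,e⟩⟩⟩⟩, jarn is ⟨⟨e,t⟩,⟨s,⟨t,t⟩⟩⟩; result ⟨t,⟨s,⟨s,e⟩⟩⟩.
[[murn jarn] kiv]: [murn jarn] is ⟨t,⟨s,⟨s,e⟩⟩⟩, kiv is t; result ⟨s,⟨s,e⟩⟩.
[[frink thark] [[murn jarn] kiv]]: [[murn jarn] kiv] is ⟨s,⟨s,e⟩⟩, [frink thark] is s; result ⟨s,e⟩.

⟨s,e⟩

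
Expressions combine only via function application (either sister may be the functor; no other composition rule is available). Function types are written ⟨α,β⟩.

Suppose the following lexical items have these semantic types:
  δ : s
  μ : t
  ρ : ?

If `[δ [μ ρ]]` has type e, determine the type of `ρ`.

For [δ [μ ρ]] to have type e with δ of type s, [μ ρ] must be the function: [μ ρ] : ⟨s,e⟩.
For [μ ρ] to have type ⟨s,e⟩ with μ of type t, ρ must be the function: ρ : ⟨t,⟨s,e⟩⟩.

⟨t,⟨s,e⟩⟩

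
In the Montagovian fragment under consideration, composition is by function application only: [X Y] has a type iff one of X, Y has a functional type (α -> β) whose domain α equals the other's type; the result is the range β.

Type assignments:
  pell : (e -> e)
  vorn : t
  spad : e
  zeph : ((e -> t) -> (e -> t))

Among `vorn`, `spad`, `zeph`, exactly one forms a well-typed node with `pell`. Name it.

vorn : t — pell needs e; vorn needs nothing (atomic); neither fits.
spad — combines: pell : (e -> e) takes spad : e as argument, giving e.
zeph : ((e -> t) -> (e -> t)) — pell needs e; zeph needs (e -> t); neither fits.

spad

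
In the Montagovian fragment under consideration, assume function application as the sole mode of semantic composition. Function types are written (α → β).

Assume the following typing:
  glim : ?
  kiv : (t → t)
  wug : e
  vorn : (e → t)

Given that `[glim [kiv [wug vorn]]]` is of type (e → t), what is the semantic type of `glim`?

At [glim [kiv [wug vorn]]] (required: (e → t)): [kiv [wug vorn]] is t, which is not a function with range (e → t); hence glim is the functor — type (t → (e → t)).

(t → (e → t))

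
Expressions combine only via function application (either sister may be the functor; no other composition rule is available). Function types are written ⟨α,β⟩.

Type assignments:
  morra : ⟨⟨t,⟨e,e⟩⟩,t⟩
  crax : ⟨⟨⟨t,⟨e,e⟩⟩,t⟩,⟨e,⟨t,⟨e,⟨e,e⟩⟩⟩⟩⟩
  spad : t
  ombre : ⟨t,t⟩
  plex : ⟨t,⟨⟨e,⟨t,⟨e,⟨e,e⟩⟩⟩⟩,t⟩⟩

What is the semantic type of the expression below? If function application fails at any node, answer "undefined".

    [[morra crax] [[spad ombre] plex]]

[morra crax]: functor crax : ⟨⟨⟨t,⟨e,e⟩⟩,t⟩,⟨e,⟨t,⟨e,⟨e,e⟩⟩⟩⟩⟩, argument morra : ⟨⟨t,⟨e,e⟩⟩,t⟩; result ⟨e,⟨t,⟨e,⟨e,e⟩⟩⟩⟩.
[spad ombre]: functor ombre : ⟨t,t⟩, argument spad : t; result t.
[[spad ombre] plex]: functor plex : ⟨t,⟨⟨e,⟨t,⟨e,⟨e,e⟩⟩⟩⟩,t⟩⟩, argument [spad ombre] : t; result ⟨⟨e,⟨t,⟨e,⟨e,e⟩⟩⟩⟩,t⟩.
[[morra crax] [[spad ombre] plex]]: functor [[spad ombre] plex] : ⟨⟨e,⟨t,⟨e,⟨e,e⟩⟩⟩⟩,t⟩, argument [morra crax] : ⟨e,⟨t,⟨e,⟨e,e⟩⟩⟩⟩; result t.

t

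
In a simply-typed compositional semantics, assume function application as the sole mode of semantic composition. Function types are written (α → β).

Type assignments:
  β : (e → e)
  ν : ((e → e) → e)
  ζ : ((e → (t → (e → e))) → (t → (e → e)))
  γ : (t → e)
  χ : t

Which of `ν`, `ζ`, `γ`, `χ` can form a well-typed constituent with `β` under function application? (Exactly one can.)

ν — combines: ν : ((e → e) → e) takes β : (e → e) as argument, giving e.
ζ : ((e → (t → (e → e))) → (t → (e → e))) — β needs e; ζ needs (e → (t → (e → e))); neither fits.
γ : (t → e) — β needs e; γ needs t; neither fits.
χ : t — β needs e; χ needs nothing (atomic); neither fits.

ν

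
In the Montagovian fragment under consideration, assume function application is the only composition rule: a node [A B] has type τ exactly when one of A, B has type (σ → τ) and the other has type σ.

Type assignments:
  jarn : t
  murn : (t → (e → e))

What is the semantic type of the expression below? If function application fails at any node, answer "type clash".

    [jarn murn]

(e → e)

[jarn murn]: functor murn : (t → (e → e)), argument jarn : t; result (e → e).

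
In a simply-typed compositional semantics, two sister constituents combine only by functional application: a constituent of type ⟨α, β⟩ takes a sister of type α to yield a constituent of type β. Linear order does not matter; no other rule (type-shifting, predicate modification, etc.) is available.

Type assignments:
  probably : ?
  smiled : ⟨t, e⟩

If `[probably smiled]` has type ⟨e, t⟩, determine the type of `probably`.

For [probably smiled] to have type ⟨e, t⟩ with smiled of type ⟨t, e⟩, probably must be the function: probably : ⟨⟨t, e⟩, ⟨e, t⟩⟩.

⟨⟨t, e⟩, ⟨e, t⟩⟩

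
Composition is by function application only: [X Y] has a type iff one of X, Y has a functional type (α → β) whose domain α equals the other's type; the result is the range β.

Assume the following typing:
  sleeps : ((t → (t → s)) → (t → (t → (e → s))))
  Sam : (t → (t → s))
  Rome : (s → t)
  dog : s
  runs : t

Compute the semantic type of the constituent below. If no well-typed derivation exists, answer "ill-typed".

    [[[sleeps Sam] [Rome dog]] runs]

[sleeps Sam]: sleeps is ((t → (t → s)) → (t → (t → (e → s)))), Sam is (t → (t → s)); result (t → (t → (e → s))).
[Rome dog]: Rome is (s → t), dog is s; result t.
[[sleeps Sam] [Rome dog]]: [sleeps Sam] is (t → (t → (e → s))), [Rome dog] is t; result (t → (e → s)).
[[[sleeps Sam] [Rome dog]] runs]: [[sleeps Sam] [Rome dog]] is (t → (e → s)), runs is t; result (e → s).

(e → s)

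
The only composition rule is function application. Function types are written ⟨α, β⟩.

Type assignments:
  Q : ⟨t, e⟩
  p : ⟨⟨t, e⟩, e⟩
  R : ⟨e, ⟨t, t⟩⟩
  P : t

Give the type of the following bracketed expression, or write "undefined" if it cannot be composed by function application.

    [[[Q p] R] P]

At [Q p], p : ⟨⟨t, e⟩, e⟩ takes Q : ⟨t, e⟩, giving e.
At [[Q p] R], R : ⟨e, ⟨t, t⟩⟩ takes [Q p] : e, giving ⟨t, t⟩.
At [[[Q p] R] P], [[Q p] R] : ⟨t, t⟩ takes P : t, giving t.

t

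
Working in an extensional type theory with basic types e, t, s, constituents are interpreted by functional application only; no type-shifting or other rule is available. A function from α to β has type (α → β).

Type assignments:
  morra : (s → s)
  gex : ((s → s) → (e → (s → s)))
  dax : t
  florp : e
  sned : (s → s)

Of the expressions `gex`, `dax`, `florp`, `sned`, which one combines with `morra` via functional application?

gex

gex — combines: gex : ((s → s) → (e → (s → s))) takes morra : (s → s) as argument, giving (e → (s → s)).
dax : t — morra needs s; dax needs nothing (atomic); neither fits.
florp : e — morra needs s; florp needs nothing (atomic); neither fits.
sned : (s → s) — morra needs s; sned needs s; neither fits.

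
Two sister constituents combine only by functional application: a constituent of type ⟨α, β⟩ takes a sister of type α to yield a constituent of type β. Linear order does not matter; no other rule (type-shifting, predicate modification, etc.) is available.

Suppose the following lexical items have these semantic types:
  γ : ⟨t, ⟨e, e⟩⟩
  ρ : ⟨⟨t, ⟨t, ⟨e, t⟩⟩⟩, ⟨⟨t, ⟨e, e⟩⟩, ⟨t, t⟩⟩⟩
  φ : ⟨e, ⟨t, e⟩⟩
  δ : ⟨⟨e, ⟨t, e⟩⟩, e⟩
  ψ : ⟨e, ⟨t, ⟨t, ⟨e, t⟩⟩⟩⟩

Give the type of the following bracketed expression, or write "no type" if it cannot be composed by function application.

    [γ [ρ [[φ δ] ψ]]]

[φ δ] — δ of type ⟨⟨e, ⟨t, e⟩⟩, e⟩ combines with φ of type ⟨e, ⟨t, e⟩⟩: type e.
[[φ δ] ψ] — ψ of type ⟨e, ⟨t, ⟨t, ⟨e, t⟩⟩⟩⟩ combines with [φ δ] of type e: type ⟨t, ⟨t, ⟨e, t⟩⟩⟩.
[ρ [[φ δ] ψ]] — ρ of type ⟨⟨t, ⟨t, ⟨e, t⟩⟩⟩, ⟨⟨t, ⟨e, e⟩⟩, ⟨t, t⟩⟩⟩ combines with [[φ δ] ψ] of type ⟨t, ⟨t, ⟨e, t⟩⟩⟩: type ⟨⟨t, ⟨e, e⟩⟩, ⟨t, t⟩⟩.
[γ [ρ [[φ δ] ψ]]] — [ρ [[φ δ] ψ]] of type ⟨⟨t, ⟨e, e⟩⟩, ⟨t, t⟩⟩ combines with γ of type ⟨t, ⟨e, e⟩⟩: type ⟨t, t⟩.

⟨t, t⟩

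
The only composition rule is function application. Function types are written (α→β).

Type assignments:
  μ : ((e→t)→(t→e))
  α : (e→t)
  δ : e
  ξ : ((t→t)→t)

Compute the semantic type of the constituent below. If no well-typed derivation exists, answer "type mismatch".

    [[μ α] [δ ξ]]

[μ α]: functor μ : ((e→t)→(t→e)), argument α : (e→t); result (t→e).
[δ ξ]: e and ((t→t)→t) cannot combine by function application — type clash.

type mismatch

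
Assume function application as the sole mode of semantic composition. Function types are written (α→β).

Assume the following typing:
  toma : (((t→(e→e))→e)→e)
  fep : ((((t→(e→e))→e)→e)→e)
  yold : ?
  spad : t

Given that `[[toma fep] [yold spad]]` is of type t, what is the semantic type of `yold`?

At [[toma fep] [yold spad]] (required: t): [toma fep] is e, which is not a function with range t; hence [yold spad] is the functor — type (e→t).
At [yold spad] (required: (e→t)): spad is t, which is not a function with range (e→t); hence yold is the functor — type (t→(e→t)).

(t→(e→t))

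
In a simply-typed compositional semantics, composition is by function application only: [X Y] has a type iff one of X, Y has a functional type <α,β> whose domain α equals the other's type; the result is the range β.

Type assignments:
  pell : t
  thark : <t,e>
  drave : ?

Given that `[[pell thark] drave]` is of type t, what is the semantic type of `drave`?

For [[pell thark] drave] to have type t with [pell thark] of type e, drave must be the function: drave : <e,t>.

<e,t>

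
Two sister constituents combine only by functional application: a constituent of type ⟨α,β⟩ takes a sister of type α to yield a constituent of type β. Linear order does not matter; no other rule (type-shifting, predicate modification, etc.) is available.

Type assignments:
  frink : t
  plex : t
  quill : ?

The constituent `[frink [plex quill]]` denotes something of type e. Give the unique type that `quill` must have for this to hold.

At [frink [plex quill]] (required: e): frink is t, which is not a function with range e; hence [plex quill] is the functor — type ⟨t,e⟩.
At [plex quill] (required: ⟨t,e⟩): plex is t, which is not a function with range ⟨t,e⟩; hence quill is the functor — type ⟨t,⟨t,e⟩⟩.

⟨t,⟨t,e⟩⟩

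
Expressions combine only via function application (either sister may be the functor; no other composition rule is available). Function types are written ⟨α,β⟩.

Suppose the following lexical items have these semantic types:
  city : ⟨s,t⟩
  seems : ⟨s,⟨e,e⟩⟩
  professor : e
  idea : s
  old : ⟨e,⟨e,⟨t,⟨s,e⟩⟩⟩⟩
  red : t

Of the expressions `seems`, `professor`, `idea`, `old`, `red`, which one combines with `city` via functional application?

seems : ⟨s,⟨e,e⟩⟩ — neither side's domain matches the other.
professor : e — neither side's domain matches the other.
idea — combines: city : ⟨s,t⟩ takes idea : s as argument, giving t.
old : ⟨e,⟨e,⟨t,⟨s,e⟩⟩⟩⟩ — neither side's domain matches the other.
red : t — neither side's domain matches the other.

idea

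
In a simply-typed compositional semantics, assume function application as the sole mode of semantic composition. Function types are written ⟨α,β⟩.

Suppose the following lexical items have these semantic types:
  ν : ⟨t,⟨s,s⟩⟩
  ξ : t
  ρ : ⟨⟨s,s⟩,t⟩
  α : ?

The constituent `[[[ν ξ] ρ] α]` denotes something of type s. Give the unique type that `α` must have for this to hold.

⟨t,s⟩

[[[ν ξ] ρ] α] is required to be s. [[ν ξ] ρ] : t cannot yield s as functor, so α : ⟨t,s⟩.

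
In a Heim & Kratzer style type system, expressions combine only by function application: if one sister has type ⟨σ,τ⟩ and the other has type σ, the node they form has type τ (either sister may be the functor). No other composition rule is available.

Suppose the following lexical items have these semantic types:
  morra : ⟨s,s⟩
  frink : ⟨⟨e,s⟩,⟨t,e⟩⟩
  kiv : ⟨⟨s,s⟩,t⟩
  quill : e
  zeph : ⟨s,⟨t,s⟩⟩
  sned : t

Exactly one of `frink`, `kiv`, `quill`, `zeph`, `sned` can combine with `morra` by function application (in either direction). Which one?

frink : ⟨⟨e,s⟩,⟨t,e⟩⟩ — neither side's domain matches the other.
kiv — combines: kiv : ⟨⟨s,s⟩,t⟩ takes morra : ⟨s,s⟩ as argument, giving t.
quill : e — neither side's domain matches the other.
zeph : ⟨s,⟨t,s⟩⟩ — neither side's domain matches the other.
sned : t — neither side's domain matches the other.

kiv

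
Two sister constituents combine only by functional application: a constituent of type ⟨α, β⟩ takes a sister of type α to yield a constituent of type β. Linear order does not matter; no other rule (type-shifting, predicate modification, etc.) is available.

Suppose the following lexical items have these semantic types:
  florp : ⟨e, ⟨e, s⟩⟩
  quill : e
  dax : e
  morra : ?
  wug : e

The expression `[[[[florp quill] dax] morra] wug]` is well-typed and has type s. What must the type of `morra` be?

⟨s, ⟨e, s⟩⟩

[[[[florp quill] dax] morra] wug] is required to be s. wug : e cannot yield s as functor, so [[[florp quill] dax] morra] : ⟨e, s⟩.
[[[florp quill] dax] morra] is required to be ⟨e, s⟩. [[florp quill] dax] : s cannot yield ⟨e, s⟩ as functor, so morra : ⟨s, ⟨e, s⟩⟩.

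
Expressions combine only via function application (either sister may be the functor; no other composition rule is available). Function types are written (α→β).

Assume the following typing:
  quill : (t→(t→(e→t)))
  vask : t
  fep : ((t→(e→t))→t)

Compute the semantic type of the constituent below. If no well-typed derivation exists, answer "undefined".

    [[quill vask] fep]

t

[quill vask] — quill of type (t→(t→(e→t))) combines with vask of type t: type (t→(e→t)).
[[quill vask] fep] — fep of type ((t→(e→t))→t) combines with [quill vask] of type (t→(e→t)): type t.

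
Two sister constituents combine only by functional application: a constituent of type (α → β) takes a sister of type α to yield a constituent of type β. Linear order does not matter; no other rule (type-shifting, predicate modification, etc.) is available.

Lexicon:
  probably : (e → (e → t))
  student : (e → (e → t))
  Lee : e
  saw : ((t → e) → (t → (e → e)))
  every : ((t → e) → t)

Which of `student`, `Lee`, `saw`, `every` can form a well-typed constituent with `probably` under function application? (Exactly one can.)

Lee

student : (e → (e → t)) — does not combine with probably.
Lee — combines: probably : (e → (e → t)) takes Lee : e as argument, giving (e → t).
saw : ((t → e) → (t → (e → e))) — does not combine with probably.
every : ((t → e) → t) — does not combine with probably.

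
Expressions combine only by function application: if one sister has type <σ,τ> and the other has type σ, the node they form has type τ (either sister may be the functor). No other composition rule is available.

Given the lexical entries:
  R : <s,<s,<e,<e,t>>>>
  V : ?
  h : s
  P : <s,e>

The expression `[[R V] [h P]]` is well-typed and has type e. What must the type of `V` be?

<<s,<s,<e,<e,t>>>>,<e,e>>

For [[R V] [h P]] to have type e with [h P] of type e, [R V] must be the function: [R V] : <e,e>.
For [R V] to have type <e,e> with R of type <s,<s,<e,<e,t>>>>, V must be the function: V : <<s,<s,<e,<e,t>>>>,<e,e>>.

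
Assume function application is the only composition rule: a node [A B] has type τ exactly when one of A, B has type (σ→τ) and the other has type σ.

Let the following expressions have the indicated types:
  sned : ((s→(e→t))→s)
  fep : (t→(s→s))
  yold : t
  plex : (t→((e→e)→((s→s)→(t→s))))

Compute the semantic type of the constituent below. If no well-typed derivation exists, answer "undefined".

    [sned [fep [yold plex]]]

At [yold plex], plex : (t→((e→e)→((s→s)→(t→s)))) takes yold : t, giving ((e→e)→((s→s)→(t→s))).
[fep [yold plex]]: (t→(s→s)) with ((e→e)→((s→s)→(t→s))) — neither is a function whose domain matches the other; composition fails here.

undefined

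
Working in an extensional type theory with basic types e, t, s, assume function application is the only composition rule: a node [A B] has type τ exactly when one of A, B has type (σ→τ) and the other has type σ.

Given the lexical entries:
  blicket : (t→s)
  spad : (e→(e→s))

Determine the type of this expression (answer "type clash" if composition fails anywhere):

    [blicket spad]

At [blicket spad]: neither (t→s) nor (e→(e→s)) can take the other as argument; the node is ill-typed.

type clash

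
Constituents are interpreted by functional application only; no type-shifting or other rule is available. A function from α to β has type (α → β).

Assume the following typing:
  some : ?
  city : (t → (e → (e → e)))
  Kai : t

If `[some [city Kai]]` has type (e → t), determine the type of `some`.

At [some [city Kai]] (required: (e → t)): [city Kai] is (e → (e → e)), which is not a function with range (e → t); hence some is the functor — type ((e → (e → e)) → (e → t)).

((e → (e → e)) → (e → t))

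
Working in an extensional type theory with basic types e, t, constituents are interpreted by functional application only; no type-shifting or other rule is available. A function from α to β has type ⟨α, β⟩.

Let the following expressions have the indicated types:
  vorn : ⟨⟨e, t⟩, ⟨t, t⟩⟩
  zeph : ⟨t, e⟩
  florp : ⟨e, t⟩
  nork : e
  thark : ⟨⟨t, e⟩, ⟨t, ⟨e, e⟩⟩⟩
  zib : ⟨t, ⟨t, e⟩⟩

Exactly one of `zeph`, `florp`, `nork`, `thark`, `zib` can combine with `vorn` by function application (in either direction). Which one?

zeph : ⟨t, e⟩ — neither side's domain matches the other.
florp — combines: vorn : ⟨⟨e, t⟩, ⟨t, t⟩⟩ takes florp : ⟨e, t⟩ as argument, giving ⟨t, t⟩.
nork : e — neither side's domain matches the other.
thark : ⟨⟨t, e⟩, ⟨t, ⟨e, e⟩⟩⟩ — neither side's domain matches the other.
zib : ⟨t, ⟨t, e⟩⟩ — neither side's domain matches the other.

florp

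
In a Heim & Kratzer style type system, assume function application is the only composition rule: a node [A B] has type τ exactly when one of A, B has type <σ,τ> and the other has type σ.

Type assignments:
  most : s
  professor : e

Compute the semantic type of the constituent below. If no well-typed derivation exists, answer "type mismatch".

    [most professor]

[most professor]: s with e — neither is a function whose domain matches the other; composition fails here.

type mismatch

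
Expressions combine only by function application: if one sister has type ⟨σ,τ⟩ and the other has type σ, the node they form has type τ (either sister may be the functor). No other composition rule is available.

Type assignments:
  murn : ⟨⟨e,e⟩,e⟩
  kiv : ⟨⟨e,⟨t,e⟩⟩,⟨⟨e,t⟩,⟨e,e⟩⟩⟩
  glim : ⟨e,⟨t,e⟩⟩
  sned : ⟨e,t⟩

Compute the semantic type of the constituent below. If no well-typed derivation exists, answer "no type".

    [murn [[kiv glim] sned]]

[kiv glim] — kiv of type ⟨⟨e,⟨t,e⟩⟩,⟨⟨e,t⟩,⟨e,e⟩⟩⟩ combines with glim of type ⟨e,⟨t,e⟩⟩: type ⟨⟨e,t⟩,⟨e,e⟩⟩.
[[kiv glim] sned] — [kiv glim] of type ⟨⟨e,t⟩,⟨e,e⟩⟩ combines with sned of type ⟨e,t⟩: type ⟨e,e⟩.
[murn [[kiv glim] sned]] — murn of type ⟨⟨e,e⟩,e⟩ combines with [[kiv glim] sned] of type ⟨e,e⟩: type e.

e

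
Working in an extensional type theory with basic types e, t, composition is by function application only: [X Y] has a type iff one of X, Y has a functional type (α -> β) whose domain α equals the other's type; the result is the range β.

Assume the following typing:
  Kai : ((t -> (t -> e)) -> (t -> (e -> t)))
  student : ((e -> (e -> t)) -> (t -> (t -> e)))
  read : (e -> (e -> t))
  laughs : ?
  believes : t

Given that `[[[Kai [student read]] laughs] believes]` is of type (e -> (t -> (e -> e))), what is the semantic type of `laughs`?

[[[Kai [student read]] laughs] believes] is required to be (e -> (t -> (e -> e))). believes : t cannot yield (e -> (t -> (e -> e))) as functor, so [[Kai [student read]] laughs] : (t -> (e -> (t -> (e -> e)))).
[[Kai [student read]] laughs] is required to be (t -> (e -> (t -> (e -> e)))). [Kai [student read]] : (t -> (e -> t)) cannot yield (t -> (e -> (t -> (e -> e)))) as functor, so laughs : ((t -> (e -> t)) -> (t -> (e -> (t -> (e -> e))))).

((t -> (e -> t)) -> (t -> (e -> (t -> (e -> e)))))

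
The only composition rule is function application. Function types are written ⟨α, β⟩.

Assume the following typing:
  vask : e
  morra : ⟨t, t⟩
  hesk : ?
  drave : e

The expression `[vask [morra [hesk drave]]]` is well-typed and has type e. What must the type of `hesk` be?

[vask [morra [hesk drave]]] is required to be e. vask : e cannot yield e as functor, so [morra [hesk drave]] : ⟨e, e⟩.
[morra [hesk drave]] is required to be ⟨e, e⟩. morra : ⟨t, t⟩ cannot yield ⟨e, e⟩ as functor, so [hesk drave] : ⟨⟨t, t⟩, ⟨e, e⟩⟩.
[hesk drave] is required to be ⟨⟨t, t⟩, ⟨e, e⟩⟩. drave : e cannot yield ⟨⟨t, t⟩, ⟨e, e⟩⟩ as functor, so hesk : ⟨e, ⟨⟨t, t⟩, ⟨e, e⟩⟩⟩.

⟨e, ⟨⟨t, t⟩, ⟨e, e⟩⟩⟩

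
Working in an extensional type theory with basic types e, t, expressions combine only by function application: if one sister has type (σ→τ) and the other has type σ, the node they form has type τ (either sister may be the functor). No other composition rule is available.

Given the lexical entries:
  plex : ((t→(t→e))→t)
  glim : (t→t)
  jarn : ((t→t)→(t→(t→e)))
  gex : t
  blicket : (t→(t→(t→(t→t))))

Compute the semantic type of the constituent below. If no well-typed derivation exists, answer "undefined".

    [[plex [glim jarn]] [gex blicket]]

[glim jarn]: ((t→t)→(t→(t→e))) applied to (t→t) yields (t→(t→e)).
[plex [glim jarn]]: ((t→(t→e))→t) applied to (t→(t→e)) yields t.
[gex blicket]: (t→(t→(t→(t→t)))) applied to t yields (t→(t→(t→t))).
[[plex [glim jarn]] [gex blicket]]: (t→(t→(t→t))) applied to t yields (t→(t→t)).

(t→(t→t))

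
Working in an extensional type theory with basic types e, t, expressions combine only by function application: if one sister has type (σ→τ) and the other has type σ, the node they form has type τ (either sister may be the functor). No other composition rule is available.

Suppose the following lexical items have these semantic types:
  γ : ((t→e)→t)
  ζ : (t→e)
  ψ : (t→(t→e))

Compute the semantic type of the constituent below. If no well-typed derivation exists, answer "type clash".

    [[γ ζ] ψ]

(t→e)

[γ ζ]: γ is ((t→e)→t), ζ is (t→e); result t.
[[γ ζ] ψ]: ψ is (t→(t→e)), [γ ζ] is t; result (t→e).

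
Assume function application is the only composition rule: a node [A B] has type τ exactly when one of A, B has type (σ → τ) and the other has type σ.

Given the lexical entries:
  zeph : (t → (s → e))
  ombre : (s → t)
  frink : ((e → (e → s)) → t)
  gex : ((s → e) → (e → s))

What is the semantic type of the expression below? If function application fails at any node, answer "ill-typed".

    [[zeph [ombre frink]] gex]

ill-typed

At [ombre frink]: neither (s → t) nor ((e → (e → s)) → t) can take the other as argument; the node is ill-typed.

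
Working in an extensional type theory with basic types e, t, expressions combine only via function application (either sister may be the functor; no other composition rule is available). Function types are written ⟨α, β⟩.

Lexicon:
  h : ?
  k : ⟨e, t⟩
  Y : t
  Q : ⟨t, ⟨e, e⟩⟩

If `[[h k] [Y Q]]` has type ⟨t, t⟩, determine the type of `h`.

[[h k] [Y Q]] must have type ⟨t, t⟩. The sister [Y Q] has type ⟨e, e⟩; that is not a function onto ⟨t, t⟩, so [h k] must be the functor, of type ⟨⟨e, e⟩, ⟨t, t⟩⟩.
[h k] must have type ⟨⟨e, e⟩, ⟨t, t⟩⟩. The sister k has type ⟨e, t⟩; that is not a function onto ⟨⟨e, e⟩, ⟨t, t⟩⟩, so h must be the functor, of type ⟨⟨e, t⟩, ⟨⟨e, e⟩, ⟨t, t⟩⟩⟩.

⟨⟨e, t⟩, ⟨⟨e, e⟩, ⟨t, t⟩⟩⟩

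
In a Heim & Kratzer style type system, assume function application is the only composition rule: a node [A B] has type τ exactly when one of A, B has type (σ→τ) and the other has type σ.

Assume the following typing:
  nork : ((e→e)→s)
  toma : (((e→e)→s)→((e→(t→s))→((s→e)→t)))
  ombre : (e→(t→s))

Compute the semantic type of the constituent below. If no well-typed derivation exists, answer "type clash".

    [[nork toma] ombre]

((s→e)→t)

[nork toma]: toma is (((e→e)→s)→((e→(t→s))→((s→e)→t))), nork is ((e→e)→s); result ((e→(t→s))→((s→e)→t)).
[[nork toma] ombre]: [nork toma] is ((e→(t→s))→((s→e)→t)), ombre is (e→(t→s)); result ((s→e)→t).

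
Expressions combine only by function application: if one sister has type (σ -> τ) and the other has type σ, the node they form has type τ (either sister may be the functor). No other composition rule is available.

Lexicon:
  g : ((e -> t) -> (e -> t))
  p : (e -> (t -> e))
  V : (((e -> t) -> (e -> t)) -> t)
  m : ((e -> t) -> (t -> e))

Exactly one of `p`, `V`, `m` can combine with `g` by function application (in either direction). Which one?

V

p : (e -> (t -> e)) — does not combine with g.
V — combines: V : (((e -> t) -> (e -> t)) -> t) takes g : ((e -> t) -> (e -> t)) as argument, giving t.
m : ((e -> t) -> (t -> e)) — does not combine with g.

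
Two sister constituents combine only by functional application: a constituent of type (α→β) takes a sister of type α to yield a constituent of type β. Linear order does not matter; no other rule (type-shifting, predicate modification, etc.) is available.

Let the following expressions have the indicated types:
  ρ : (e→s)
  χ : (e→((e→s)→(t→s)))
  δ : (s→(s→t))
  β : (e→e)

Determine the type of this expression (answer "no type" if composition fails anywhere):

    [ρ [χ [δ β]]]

no type

[δ β]: (s→(s→t)) and (e→e) cannot combine by function application — type clash.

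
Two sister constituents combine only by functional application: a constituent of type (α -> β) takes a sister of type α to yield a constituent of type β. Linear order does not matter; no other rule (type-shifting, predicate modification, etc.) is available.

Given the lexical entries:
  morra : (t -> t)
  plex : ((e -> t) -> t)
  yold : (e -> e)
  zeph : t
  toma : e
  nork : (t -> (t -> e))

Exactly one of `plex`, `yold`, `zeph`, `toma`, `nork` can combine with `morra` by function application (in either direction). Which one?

plex : ((e -> t) -> t) — does not combine with morra.
yold : (e -> e) — does not combine with morra.
zeph — combines: morra : (t -> t) takes zeph : t as argument, giving t.
toma : e — does not combine with morra.
nork : (t -> (t -> e)) — does not combine with morra.

zeph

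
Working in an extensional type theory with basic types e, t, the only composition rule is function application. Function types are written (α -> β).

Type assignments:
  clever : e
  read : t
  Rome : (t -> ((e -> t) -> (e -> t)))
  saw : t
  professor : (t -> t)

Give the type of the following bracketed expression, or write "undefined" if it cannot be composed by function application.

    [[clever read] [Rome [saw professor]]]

undefined

[clever read]: e and t cannot combine by function application — type clash.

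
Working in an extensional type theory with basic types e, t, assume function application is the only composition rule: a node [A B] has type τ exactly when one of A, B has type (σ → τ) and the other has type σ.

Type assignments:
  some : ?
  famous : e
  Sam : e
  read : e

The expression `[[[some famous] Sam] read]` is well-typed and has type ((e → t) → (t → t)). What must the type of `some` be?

For [[[some famous] Sam] read] to have type ((e → t) → (t → t)) with read of type e, [[some famous] Sam] must be the function: [[some famous] Sam] : (e → ((e → t) → (t → t))).
For [[some famous] Sam] to have type (e → ((e → t) → (t → t))) with Sam of type e, [some famous] must be the function: [some famous] : (e → (e → ((e → t) → (t → t)))).
For [some famous] to have type (e → (e → ((e → t) → (t → t)))) with famous of type e, some must be the function: some : (e → (e → (e → ((e → t) → (t → t))))).

(e → (e → (e → ((e → t) → (t → t)))))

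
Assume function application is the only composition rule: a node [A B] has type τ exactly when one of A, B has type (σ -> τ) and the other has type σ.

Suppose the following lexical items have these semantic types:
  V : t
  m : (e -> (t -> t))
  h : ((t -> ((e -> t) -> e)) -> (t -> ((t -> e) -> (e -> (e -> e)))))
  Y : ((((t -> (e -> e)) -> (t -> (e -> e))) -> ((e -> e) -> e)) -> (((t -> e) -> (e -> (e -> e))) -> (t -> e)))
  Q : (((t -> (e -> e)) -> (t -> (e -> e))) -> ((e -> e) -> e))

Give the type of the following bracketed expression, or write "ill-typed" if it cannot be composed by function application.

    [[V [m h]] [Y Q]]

At [m h]: neither (e -> (t -> t)) nor ((t -> ((e -> t) -> e)) -> (t -> ((t -> e) -> (e -> (e -> e))))) can take the other as argument; the node is ill-typed.

ill-typed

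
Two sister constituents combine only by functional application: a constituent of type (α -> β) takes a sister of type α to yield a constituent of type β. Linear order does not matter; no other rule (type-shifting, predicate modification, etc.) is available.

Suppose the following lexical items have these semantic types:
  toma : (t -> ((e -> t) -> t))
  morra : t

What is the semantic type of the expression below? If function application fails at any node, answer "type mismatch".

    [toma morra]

[toma morra]: functor toma : (t -> ((e -> t) -> t)), argument morra : t; result ((e -> t) -> t).

((e -> t) -> t)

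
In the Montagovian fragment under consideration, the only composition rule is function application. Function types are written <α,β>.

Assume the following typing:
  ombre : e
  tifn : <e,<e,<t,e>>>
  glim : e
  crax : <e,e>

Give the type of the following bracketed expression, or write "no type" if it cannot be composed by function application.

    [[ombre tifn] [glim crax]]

<t,e>

[ombre tifn]: functor tifn : <e,<e,<t,e>>>, argument ombre : e; result <e,<t,e>>.
[glim crax]: functor crax : <e,e>, argument glim : e; result e.
[[ombre tifn] [glim crax]]: functor [ombre tifn] : <e,<t,e>>, argument [glim crax] : e; result <t,e>.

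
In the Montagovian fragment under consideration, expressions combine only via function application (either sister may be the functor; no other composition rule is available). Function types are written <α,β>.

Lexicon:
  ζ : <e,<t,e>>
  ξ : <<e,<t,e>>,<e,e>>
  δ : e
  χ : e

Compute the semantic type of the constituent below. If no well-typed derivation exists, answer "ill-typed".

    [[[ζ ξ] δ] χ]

[ζ ξ]: <<e,<t,e>>,<e,e>> applied to <e,<t,e>> yields <e,e>.
[[ζ ξ] δ]: <e,e> applied to e yields e.
At [[[ζ ξ] δ] χ]: neither e nor e can take the other as argument; the node is ill-typed.

ill-typed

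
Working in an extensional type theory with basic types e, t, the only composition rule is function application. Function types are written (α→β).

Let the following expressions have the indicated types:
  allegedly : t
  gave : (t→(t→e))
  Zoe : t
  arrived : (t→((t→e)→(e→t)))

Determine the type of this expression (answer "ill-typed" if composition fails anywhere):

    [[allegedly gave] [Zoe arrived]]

[allegedly gave]: gave is (t→(t→e)), allegedly is t; result (t→e).
[Zoe arrived]: arrived is (t→((t→e)→(e→t))), Zoe is t; result ((t→e)→(e→t)).
[[allegedly gave] [Zoe arrived]]: [Zoe arrived] is ((t→e)→(e→t)), [allegedly gave] is (t→e); result (e→t).

(e→t)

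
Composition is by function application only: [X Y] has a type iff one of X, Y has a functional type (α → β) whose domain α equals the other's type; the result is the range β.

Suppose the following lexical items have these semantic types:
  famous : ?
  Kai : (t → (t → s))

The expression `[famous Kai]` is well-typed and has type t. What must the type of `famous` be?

((t → (t → s)) → t)

At [famous Kai] (required: t): Kai is (t → (t → s)), which is not a function with range t; hence famous is the functor — type ((t → (t → s)) → t).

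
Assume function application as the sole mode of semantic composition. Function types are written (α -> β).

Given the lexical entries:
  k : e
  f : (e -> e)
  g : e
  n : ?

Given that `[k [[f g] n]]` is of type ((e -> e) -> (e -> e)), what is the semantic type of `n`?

(e -> (e -> ((e -> e) -> (e -> e))))

[k [[f g] n]] must have type ((e -> e) -> (e -> e)). The sister k has type e; that is not a function onto ((e -> e) -> (e -> e)), so [[f g] n] must be the functor, of type (e -> ((e -> e) -> (e -> e))).
[[f g] n] must have type (e -> ((e -> e) -> (e -> e))). The sister [f g] has type e; that is not a function onto (e -> ((e -> e) -> (e -> e))), so n must be the functor, of type (e -> (e -> ((e -> e) -> (e -> e)))).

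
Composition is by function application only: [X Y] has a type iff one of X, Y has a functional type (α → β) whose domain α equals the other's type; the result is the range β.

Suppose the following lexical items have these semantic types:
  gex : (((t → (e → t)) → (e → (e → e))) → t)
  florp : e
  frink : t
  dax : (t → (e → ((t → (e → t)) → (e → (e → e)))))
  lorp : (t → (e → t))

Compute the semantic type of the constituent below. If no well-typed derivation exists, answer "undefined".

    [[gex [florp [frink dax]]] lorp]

[frink dax]: dax is (t → (e → ((t → (e → t)) → (e → (e → e))))), frink is t; result (e → ((t → (e → t)) → (e → (e → e)))).
[florp [frink dax]]: [frink dax] is (e → ((t → (e → t)) → (e → (e → e)))), florp is e; result ((t → (e → t)) → (e → (e → e))).
[gex [florp [frink dax]]]: gex is (((t → (e → t)) → (e → (e → e))) → t), [florp [frink dax]] is ((t → (e → t)) → (e → (e → e))); result t.
[[gex [florp [frink dax]]] lorp]: lorp is (t → (e → t)), [gex [florp [frink dax]]] is t; result (e → t).

(e → t)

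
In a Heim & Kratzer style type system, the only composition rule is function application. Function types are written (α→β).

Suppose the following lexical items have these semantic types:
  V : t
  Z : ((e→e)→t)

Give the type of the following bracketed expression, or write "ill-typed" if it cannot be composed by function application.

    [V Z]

ill-typed

At [V Z]: neither t nor ((e→e)→t) can take the other as argument; the node is ill-typed.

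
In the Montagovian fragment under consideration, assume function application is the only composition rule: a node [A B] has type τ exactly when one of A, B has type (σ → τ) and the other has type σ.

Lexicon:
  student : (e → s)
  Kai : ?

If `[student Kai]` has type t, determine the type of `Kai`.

[student Kai] must have type t. The sister student has type (e → s); that is not a function onto t, so Kai must be the functor, of type ((e → s) → t).

((e → s) → t)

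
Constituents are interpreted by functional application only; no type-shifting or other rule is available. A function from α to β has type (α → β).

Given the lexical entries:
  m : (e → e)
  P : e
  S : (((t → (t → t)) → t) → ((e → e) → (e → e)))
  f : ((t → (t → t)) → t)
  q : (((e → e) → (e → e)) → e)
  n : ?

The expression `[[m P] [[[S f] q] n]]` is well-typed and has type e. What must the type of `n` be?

At [[m P] [[[S f] q] n]] (required: e): [m P] is e, which is not a function with range e; hence [[[S f] q] n] is the functor — type (e → e).
At [[[S f] q] n] (required: (e → e)): [[S f] q] is e, which is not a function with range (e → e); hence n is the functor — type (e → (e → e)).

(e → (e → e))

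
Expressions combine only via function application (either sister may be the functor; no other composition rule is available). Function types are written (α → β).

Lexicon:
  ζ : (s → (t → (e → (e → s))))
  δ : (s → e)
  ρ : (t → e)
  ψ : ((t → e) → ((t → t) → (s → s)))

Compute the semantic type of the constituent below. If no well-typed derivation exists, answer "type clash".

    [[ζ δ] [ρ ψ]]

[ζ δ]: (s → (t → (e → (e → s)))) and (s → e) cannot combine by function application — type clash.

type clash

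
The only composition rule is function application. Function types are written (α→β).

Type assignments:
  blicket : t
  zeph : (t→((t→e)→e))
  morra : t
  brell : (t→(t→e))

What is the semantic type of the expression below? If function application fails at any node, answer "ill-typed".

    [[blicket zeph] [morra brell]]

e

[blicket zeph]: (t→((t→e)→e)) applied to t yields ((t→e)→e).
[morra brell]: (t→(t→e)) applied to t yields (t→e).
[[blicket zeph] [morra brell]]: ((t→e)→e) applied to (t→e) yields e.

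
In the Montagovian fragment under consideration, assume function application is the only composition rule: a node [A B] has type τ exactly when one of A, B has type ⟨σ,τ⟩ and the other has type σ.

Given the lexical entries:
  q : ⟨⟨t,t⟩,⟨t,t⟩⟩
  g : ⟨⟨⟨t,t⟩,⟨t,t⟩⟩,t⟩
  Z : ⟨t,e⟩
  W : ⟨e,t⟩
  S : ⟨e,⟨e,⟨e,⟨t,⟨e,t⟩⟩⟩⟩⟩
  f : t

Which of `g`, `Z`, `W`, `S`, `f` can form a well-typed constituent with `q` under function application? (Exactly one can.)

g

g — combines: g : ⟨⟨⟨t,t⟩,⟨t,t⟩⟩,t⟩ takes q : ⟨⟨t,t⟩,⟨t,t⟩⟩ as argument, giving t.
Z : ⟨t,e⟩ — q needs ⟨t,t⟩; Z needs t; neither fits.
W : ⟨e,t⟩ — q needs ⟨t,t⟩; W needs e; neither fits.
S : ⟨e,⟨e,⟨e,⟨t,⟨e,t⟩⟩⟩⟩⟩ — q needs ⟨t,t⟩; S needs e; neither fits.
f : t — q needs ⟨t,t⟩; f needs nothing (atomic); neither fits.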